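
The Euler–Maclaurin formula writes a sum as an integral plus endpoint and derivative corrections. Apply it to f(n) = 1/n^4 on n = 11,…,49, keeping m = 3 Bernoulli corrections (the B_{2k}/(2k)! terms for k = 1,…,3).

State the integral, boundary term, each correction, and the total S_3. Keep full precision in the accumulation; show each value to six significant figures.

∫_11^49 1/x^4 dx evaluates to 0.000247605.
Boundary: ½(f(11) + f(49)) = ½(6.83013e-05 + 1.73467e-07) = 3.42374e-05.
Integral + boundary = 0.000281842.
Order-1 term: 1/12 · (-1.41605e-08 − (-2.48369e-05)) = 2.06856e-06.
Partial sum through k=1: 0.000283911.
Order-2 term: −1/720 · (-1.76933e-10 − (-6.15790e-06)) = -8.55239e-09.
Partial sum through k=2: 0.000283902.
Order-3 term: 1/30240 · (-4.12672e-12 − (-2.84994e-06)) = 9.42438e-11.

S_3 ≈ 0.000283902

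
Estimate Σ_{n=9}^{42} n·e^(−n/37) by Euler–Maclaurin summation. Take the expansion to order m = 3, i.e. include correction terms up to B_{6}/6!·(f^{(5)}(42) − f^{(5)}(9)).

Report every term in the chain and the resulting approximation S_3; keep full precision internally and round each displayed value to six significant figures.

S_3 ≈ 405.340

Integral: ∫_9^42 x·e^(−x/37) dx = 395.116.
Boundary: ½(f(9) + f(42)) = ½(7.05673 + 13.4979) = 10.2773.
Integral + boundary = 405.393.
Order-1 term: 1/12 · (-0.0434296 − 0.593358) = -0.0530657.
Partial sum through k=1: 405.340.
Order-2 term: −1/720 · (0.000437785 − 0.00157890) = 1.58489e-06.
Partial sum through k=2: 405.340.
Order-3 term: 1/30240 · (6.62742e-07 − 1.99005e-06) = -4.38926e-11.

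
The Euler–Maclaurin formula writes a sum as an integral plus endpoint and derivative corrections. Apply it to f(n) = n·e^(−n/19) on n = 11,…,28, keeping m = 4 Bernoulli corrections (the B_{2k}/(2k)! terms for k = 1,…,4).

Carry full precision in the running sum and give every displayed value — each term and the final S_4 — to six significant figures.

S_4 ≈ 121.171

The integral term ∫_11^28 x·e^(−x/19) dx = 114.910.
Boundary: ½(f(11) + f(28)) = ½(6.16537 + 6.41424) = 6.28980.
Integral + boundary = 121.200.
k=1: B_{2}/(2)! × [f^{(1)}(28) − f^{(1)}(11)] = 1/12 × (-0.108512 − 0.235995) = -0.0287089.
Running total after k=1: 121.171.
k=2: B_{4}/(4)! × [f^{(3)}(28) − f^{(3)}(11)] = −1/720 × (0.000968555 − 0.00375892) = 3.87551e-06.
Running total after k=2: 121.171.
k=3: B_{6}/(6)! × [f^{(5)}(28) − f^{(5)}(11)] = 1/30240 × (6.19860e-06 − 1.90142e-05) = -4.23796e-10.
Running total after k=3: 121.171.
k=4: B_{8}/(8)! × [f^{(7)}(28) − f^{(7)}(11)] = −1/1209600 × (2.69092e-08 − 7.64982e-08) = 4.09961e-14.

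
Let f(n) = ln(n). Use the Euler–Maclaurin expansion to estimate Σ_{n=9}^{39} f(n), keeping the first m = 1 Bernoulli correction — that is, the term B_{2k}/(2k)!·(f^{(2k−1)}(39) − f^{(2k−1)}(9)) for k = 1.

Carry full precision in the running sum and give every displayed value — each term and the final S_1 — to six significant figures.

∫_9^39 ln(x) dx evaluates to 93.1039.
Endpoint term: (f(9) + f(39))/2 = (2.19722 + 3.66356)/2 = 2.93039.
Integral + boundary = 96.0343.
Order-1 term: 1/12 · (0.0256410 − 0.111111) = -0.00712251.

S_1 ≈ 96.0272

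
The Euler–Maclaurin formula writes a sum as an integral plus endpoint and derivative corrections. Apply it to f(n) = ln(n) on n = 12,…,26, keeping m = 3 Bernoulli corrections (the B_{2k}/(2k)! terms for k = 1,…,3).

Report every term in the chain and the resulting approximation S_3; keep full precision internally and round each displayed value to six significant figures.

S_3 ≈ 43.7594

∫_12^26 ln(x) dx evaluates to 40.8916.
Boundary: ½(f(12) + f(26)) = ½(2.48491 + 3.25810) = 2.87150.
Running total after boundary: 43.7631.
k=1: B_{2}/(2)! × [f^{(1)}(26) − f^{(1)}(12)] = 1/12 × (0.0384615 − 0.0833333) = -0.00373932.
Running total after k=1: 43.7594.
k=2: B_{4}/(4)! × [f^{(3)}(26) − f^{(3)}(12)] = −1/720 × (0.000113792 − 0.00115741) = 1.44947e-06.
Running total after k=2: 43.7594.
k=3: B_{6}/(6)! × [f^{(5)}(26) − f^{(5)}(12)] = 1/30240 × (2.01997e-06 − 9.64506e-05) = -3.12271e-09.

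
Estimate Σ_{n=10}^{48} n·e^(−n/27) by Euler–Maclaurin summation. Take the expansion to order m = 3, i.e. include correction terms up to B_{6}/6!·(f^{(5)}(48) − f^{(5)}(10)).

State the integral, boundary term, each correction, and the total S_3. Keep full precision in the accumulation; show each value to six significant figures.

Integral: ∫_10^48 x·e^(−x/27) dx = 347.536.
½[f(10) + f(48)] = ½[6.90479 + 8.11264] = 7.50871.
Running total after boundary: 355.045.
k=1: B_{2}/(2)! × [f^{(1)}(48) − f^{(1)}(10)] = 1/12 × (-0.131455 − 0.434746) = -0.0471834.
Running total after k=1: 354.998.
k=2: B_{4}/(4)! × [f^{(3)}(48) − f^{(3)}(10)] = −1/720 × (0.000283363 − 0.00249068) = 3.06571e-06.
Running total after k=2: 354.998.
k=3: B_{6}/(6)! × [f^{(5)}(48) − f^{(5)}(10)] = 1/30240 × (1.02476e-06 − 6.01508e-06) = -1.65024e-10.

S_3 ≈ 354.998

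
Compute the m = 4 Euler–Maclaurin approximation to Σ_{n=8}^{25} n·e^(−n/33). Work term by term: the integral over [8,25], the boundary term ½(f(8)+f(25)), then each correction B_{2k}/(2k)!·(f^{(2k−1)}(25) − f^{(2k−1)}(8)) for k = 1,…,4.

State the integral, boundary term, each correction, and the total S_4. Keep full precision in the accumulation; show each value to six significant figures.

S_4 ≈ 173.403

Integral: ∫_8^25 x·e^(−x/33) dx = 164.444.
Boundary: ½(f(8) + f(25)) = ½(6.27779 + 11.7200) = 8.99891.
Running total after boundary: 173.443.
k=1: B_{2}/(2)! × [f^{(1)}(25) − f^{(1)}(8)] = 1/12 × (0.113649 − 0.594487) = -0.0400699.
After k=1: 173.403.
k=2: B_{4}/(4)! × [f^{(3)}(25) − f^{(3)}(8)] = −1/720 × (0.000965337 − 0.00198708) = 1.41909e-06.
After k=2: 173.403.
k=3: B_{6}/(6)! × [f^{(5)}(25) − f^{(5)}(8)] = 1/30240 × (1.67706e-06 − 3.14808e-06) = -4.86452e-11.
After k=3: 173.403.
k=4: B_{8}/(8)! × [f^{(7)}(25) − f^{(7)}(8)] = −1/1209600 × (2.26599e-09 − 4.10605e-09) = 1.52121e-15.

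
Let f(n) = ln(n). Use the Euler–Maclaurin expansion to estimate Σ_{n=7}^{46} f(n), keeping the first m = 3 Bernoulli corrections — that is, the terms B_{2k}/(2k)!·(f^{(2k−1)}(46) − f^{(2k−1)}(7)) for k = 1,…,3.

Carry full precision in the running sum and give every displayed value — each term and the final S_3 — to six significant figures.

S_3 ≈ 126.373

∫_7^46 ln(x) dx evaluates to 123.496.
Endpoint term: (f(7) + f(46))/2 = (1.94591 + 3.82864)/2 = 2.88728.
Integral + boundary = 126.383.
k=1: B_{2}/(2)! × [f^{(1)}(46) − f^{(1)}(7)] = 1/12 × (0.0217391 − 0.142857) = -0.0100932.
After k=1: 126.373.
k=2: B_{4}/(4)! × [f^{(3)}(46) − f^{(3)}(7)] = −1/720 × (2.05474e-05 − 0.00583090) = 8.06994e-06.
After k=2: 126.373.
k=3: B_{6}/(6)! × [f^{(5)}(46) − f^{(5)}(7)] = 1/30240 × (1.16526e-07 − 0.00142798) = -4.72176e-08.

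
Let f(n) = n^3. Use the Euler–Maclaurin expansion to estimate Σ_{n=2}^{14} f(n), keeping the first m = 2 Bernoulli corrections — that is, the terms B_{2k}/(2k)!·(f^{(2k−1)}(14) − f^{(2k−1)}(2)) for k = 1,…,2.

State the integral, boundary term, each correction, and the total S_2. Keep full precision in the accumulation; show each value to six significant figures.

∫_2^14 x^3 dx evaluates to 9600.00.
Boundary: ½(f(2) + f(14)) = ½(8.00000 + 2744.00) = 1376.00.
Running total after boundary: 10976.0.
k=1: B_{2}/(2)! × [f^{(1)}(14) − f^{(1)}(2)] = 1/12 × (588.000 − 12.0000) = 48.0000.
Running total after k=1: 11024.0.
k=2: B_{4}/(4)! × [f^{(3)}(14) − f^{(3)}(2)] = −1/720 × (6.00000 − 6.00000) = 0.00000.

S_2 ≈ 11024.0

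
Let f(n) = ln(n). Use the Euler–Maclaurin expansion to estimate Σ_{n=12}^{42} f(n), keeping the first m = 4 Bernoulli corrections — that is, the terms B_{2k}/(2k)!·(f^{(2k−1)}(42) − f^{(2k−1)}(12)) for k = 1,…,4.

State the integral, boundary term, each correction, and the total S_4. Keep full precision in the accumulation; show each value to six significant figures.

S_4 ≈ 100.270

∫_12^42 ln(x) dx evaluates to 97.1632.
Endpoint term: (f(12) + f(42))/2 = (2.48491 + 3.73767)/2 = 3.11129.
Integral + boundary = 100.275.
Order-1 term: 1/12 · (0.0238095 − 0.0833333) = -0.00496032.
After k=1: 100.270.
Order-2 term: −1/720 · (2.69949e-05 − 0.00115741) = 1.57002e-06.
After k=2: 100.270.
Order-3 term: 1/30240 · (1.83639e-07 − 9.64506e-05) = -3.18343e-09.
After k=3: 100.270.
Order-4 term: −1/1209600 · (3.12311e-09 − 2.00939e-05) = 1.66094e-11.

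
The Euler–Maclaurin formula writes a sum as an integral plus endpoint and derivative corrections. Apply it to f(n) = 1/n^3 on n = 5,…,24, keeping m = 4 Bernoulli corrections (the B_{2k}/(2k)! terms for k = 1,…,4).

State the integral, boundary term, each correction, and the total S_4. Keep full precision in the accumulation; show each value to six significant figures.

Integral: ∫_5^24 1/x^3 dx = 0.0191319.
Boundary: ½(f(5) + f(24)) = ½(0.00800000 + 7.23380e-05) = 0.00403617.
Integral + boundary = 0.0231681.
Order-1 term: 1/12 · (-9.04225e-06 − (-0.00480000)) = 0.000399246.
Running total after k=1: 0.0235674.
Order-2 term: −1/720 · (-3.13967e-07 − (-0.00384000)) = -5.33290e-06.
Running total after k=2: 0.0235620.
Order-3 term: 1/30240 · (-2.28934e-08 − (-0.00645120)) = 2.13333e-07.
Running total after k=3: 0.0235622.
Order-4 term: −1/1209600 · (-2.86168e-09 − (-0.0185795)) = -1.53600e-08.

S_4 ≈ 0.0235622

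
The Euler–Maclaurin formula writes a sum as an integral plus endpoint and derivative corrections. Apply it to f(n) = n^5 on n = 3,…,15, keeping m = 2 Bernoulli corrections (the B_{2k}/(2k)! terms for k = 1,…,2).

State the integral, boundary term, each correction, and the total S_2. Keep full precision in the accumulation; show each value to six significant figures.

The integral term ∫_3^15 x^5 dx = 1.89832e+06.
Endpoint term: (f(3) + f(15))/2 = (243.000 + 759375)/2 = 379809.
So far: 2.27812e+06.
Order-1 term: 1/12 · (253125 − 405.000) = 21060.0.
Partial sum through k=1: 2.29918e+06.
Order-2 term: −1/720 · (13500.0 − 540.000) = -18.0000.

S_2 ≈ 2.29917e+06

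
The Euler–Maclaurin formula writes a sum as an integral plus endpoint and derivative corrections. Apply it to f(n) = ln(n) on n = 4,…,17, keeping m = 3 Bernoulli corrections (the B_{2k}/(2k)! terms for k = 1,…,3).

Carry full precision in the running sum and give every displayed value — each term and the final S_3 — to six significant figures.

The integral term ∫_4^17 ln(x) dx = 29.6194.
Boundary: ½(f(4) + f(17)) = ½(1.38629 + 2.83321) = 2.10975.
Integral + boundary = 31.7292.
Correction k=1: B_{2}/2! · (f^{(1)}(17) − f^{(1)}(4)) = 1/12 · (0.0588235 − 0.250000) = -0.0159314.
Running total after k=1: 31.7133.
Correction k=2: B_{4}/4! · (f^{(3)}(17) − f^{(3)}(4)) = −1/720 · (0.000407083 − 0.0312500) = 4.28374e-05.
Running total after k=2: 31.7133.
Correction k=3: B_{6}/6! · (f^{(5)}(17) − f^{(5)}(4)) = 1/30240 · (1.69031e-05 − 0.0234375) = -7.74491e-07.

S_3 ≈ 31.7133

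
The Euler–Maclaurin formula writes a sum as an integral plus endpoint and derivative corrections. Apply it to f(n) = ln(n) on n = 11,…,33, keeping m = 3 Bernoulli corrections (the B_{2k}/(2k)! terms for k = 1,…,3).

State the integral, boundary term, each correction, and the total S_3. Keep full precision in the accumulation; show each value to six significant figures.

Integral: ∫_11^33 ln(x) dx = 67.0079.
Boundary: ½(f(11) + f(33)) = ½(2.39790 + 3.49651) = 2.94720.
Running total after boundary: 69.9551.
k=1: B_{2}/(2)! × [f^{(1)}(33) − f^{(1)}(11)] = 1/12 × (0.0303030 − 0.0909091) = -0.00505051.
Partial sum through k=1: 69.9501.
k=2: B_{4}/(4)! × [f^{(3)}(33) − f^{(3)}(11)] = −1/720 × (5.56529e-05 − 0.00150263) = 2.00969e-06.
Partial sum through k=2: 69.9501.
k=3: B_{6}/(6)! × [f^{(5)}(33) − f^{(5)}(11)] = 1/30240 × (6.13256e-07 − 0.000149021) = -4.90767e-09.

S_3 ≈ 69.9501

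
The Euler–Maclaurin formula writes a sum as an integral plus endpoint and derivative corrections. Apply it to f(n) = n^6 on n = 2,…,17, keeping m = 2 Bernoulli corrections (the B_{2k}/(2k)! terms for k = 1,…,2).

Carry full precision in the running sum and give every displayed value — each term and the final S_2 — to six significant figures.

S_2 ≈ 7.13977e+07

Integral: ∫_2^17 x^6 dx = 5.86198e+07.
½[f(2) + f(17)] = ½[64.0000 + 2.41376e+07] = 1.20688e+07.
So far: 7.06886e+07.
k=1: B_{2}/(2)! × [f^{(1)}(17) − f^{(1)}(2)] = 1/12 × (8.51914e+06 − 192.000) = 709912.
Running total after k=1: 7.13985e+07.
k=2: B_{4}/(4)! × [f^{(3)}(17) − f^{(3)}(2)] = −1/720 × (589560 − 960.000) = -817.500.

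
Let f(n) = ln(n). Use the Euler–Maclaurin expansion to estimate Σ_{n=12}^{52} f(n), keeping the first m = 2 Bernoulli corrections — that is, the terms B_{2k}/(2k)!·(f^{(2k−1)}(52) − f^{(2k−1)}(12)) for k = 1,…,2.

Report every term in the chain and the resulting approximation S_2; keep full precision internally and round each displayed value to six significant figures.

The integral term ∫_12^52 ln(x) dx = 135.646.
Boundary: ½(f(12) + f(52)) = ½(2.48491 + 3.95124) = 3.21808.
Running total after boundary: 138.864.
Order-1 term: 1/12 · (0.0192308 − 0.0833333) = -0.00534188.
Running total after k=1: 138.859.
Order-2 term: −1/720 · (1.42239e-05 − 0.00115741) = 1.58775e-06.

S_2 ≈ 138.859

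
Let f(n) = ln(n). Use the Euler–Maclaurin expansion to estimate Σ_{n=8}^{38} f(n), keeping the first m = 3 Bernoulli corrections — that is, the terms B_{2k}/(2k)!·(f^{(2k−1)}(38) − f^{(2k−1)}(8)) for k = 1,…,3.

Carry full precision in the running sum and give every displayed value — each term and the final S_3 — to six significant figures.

S_3 ≈ 94.4430

Integral: ∫_8^38 ln(x) dx = 91.5927.
Endpoint term: (f(8) + f(38))/2 = (2.07944 + 3.63759)/2 = 2.85851.
Running total after boundary: 94.4513.
Correction k=1: B_{2}/2! · (f^{(1)}(38) − f^{(1)}(8)) = 1/12 · (0.0263158 − 0.125000) = -0.00822368.
Running total after k=1: 94.4430.
Correction k=2: B_{4}/4! · (f^{(3)}(38) − f^{(3)}(8)) = −1/720 · (3.64485e-05 − 0.00390625) = 5.37472e-06.
Running total after k=2: 94.4430.
Correction k=3: B_{6}/6! · (f^{(5)}(38) − f^{(5)}(8)) = 1/30240 · (3.02896e-07 − 0.000732422) = -2.42103e-08.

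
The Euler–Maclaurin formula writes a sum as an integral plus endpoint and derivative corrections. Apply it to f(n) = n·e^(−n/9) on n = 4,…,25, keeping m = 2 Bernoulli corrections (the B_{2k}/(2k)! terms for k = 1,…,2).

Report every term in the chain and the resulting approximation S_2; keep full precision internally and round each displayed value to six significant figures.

S_2 ≈ 58.0128

Integral: ∫_4^25 x·e^(−x/9) dx = 55.9921.
Endpoint term: (f(4) + f(25))/2 = (2.56472 + 1.55441)/2 = 2.05957.
Integral + boundary = 58.0517.
Order-1 term: 1/12 · (-0.110536 − 0.356211) = -0.0388956.
Running total after k=1: 58.0128.
Order-2 term: −1/720 · (0.000170580 − 0.0202293) = 2.78593e-05.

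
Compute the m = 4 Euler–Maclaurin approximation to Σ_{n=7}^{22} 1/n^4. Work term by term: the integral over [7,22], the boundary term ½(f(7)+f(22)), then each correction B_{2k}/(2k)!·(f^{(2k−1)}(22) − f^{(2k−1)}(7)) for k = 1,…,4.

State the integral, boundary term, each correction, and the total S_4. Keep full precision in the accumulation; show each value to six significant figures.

S_4 ≈ 0.00117046

∫_7^22 1/x^4 dx evaluates to 0.000940513.
Endpoint term: (f(7) + f(22))/2 = (0.000416493 + 4.26883e-06)/2 = 0.000210381.
Running total after boundary: 0.00115089.
Correction k=1: B_{2}/2! · (f^{(1)}(22) − f^{(1)}(7)) = 1/12 · (-7.76152e-07 − (-0.000237996)) = 1.97683e-05.
Partial sum through k=1: 0.00117066.
Correction k=2: B_{4}/4! · (f^{(3)}(22) − f^{(3)}(7)) = −1/720 · (-4.81086e-08 − (-0.000145712)) = -2.02311e-07.
Partial sum through k=2: 0.00117046.
Correction k=3: B_{6}/6! · (f^{(5)}(22) − f^{(5)}(7)) = 1/30240 · (-5.56628e-09 − (-0.000166528)) = 5.50669e-09.
Partial sum through k=3: 0.00117047.
Correction k=4: B_{8}/8! · (f^{(7)}(22) − f^{(7)}(7)) = −1/1209600 · (-1.03505e-09 − (-0.000305868)) = -2.52866e-10.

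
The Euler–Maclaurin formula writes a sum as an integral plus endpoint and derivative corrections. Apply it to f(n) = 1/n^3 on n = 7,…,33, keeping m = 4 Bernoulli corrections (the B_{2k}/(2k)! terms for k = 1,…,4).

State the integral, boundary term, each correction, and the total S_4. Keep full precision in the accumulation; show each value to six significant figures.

S_4 ≈ 0.0113198

The integral term ∫_7^33 1/x^3 dx = 0.00974494.
Endpoint term: (f(7) + f(33))/2 = (0.00291545 + 2.78265e-05)/2 = 0.00147164.
Running total after boundary: 0.0112166.
k=1: B_{2}/(2)! × [f^{(1)}(33) − f^{(1)}(7)] = 1/12 × (-2.52968e-06 − (-0.00124948)) = 0.000103912.
After k=1: 0.0113205.
k=2: B_{4}/(4)! × [f^{(3)}(33) − f^{(3)}(7)] = −1/720 × (-4.64588e-08 − (-0.000509992)) = -7.08257e-07.
After k=2: 0.0113198.
k=3: B_{6}/(6)! × [f^{(5)}(33) − f^{(5)}(7)] = 1/30240 × (-1.79180e-09 − (-0.000437136)) = 1.44555e-08.
After k=3: 0.0113198.
k=4: B_{8}/(8)! × [f^{(7)}(33) − f^{(7)}(7)] = −1/1209600 × (-1.18466e-10 − (-0.000642322)) = -5.31020e-10.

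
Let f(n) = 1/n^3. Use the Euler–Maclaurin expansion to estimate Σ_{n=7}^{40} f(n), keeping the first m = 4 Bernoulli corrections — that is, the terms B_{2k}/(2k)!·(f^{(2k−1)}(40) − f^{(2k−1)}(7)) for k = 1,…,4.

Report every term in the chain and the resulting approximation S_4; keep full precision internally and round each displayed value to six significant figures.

Integral: ∫_7^40 1/x^3 dx = 0.00989158.
Endpoint term: (f(7) + f(40))/2 = (0.00291545 + 1.56250e-05)/2 = 0.00146554.
So far: 0.0113571.
k=1: B_{2}/(2)! × [f^{(1)}(40) − f^{(1)}(7)] = 1/12 × (-1.17187e-06 − (-0.00124948)) = 0.000104026.
Partial sum through k=1: 0.0114611.
k=2: B_{4}/(4)! × [f^{(3)}(40) − f^{(3)}(7)] = −1/720 × (-1.46484e-08 − (-0.000509992)) = -7.08301e-07.
Partial sum through k=2: 0.0114604.
k=3: B_{6}/(6)! × [f^{(5)}(40) − f^{(5)}(7)] = 1/30240 × (-3.84521e-10 − (-0.000437136)) = 1.44555e-08.
Partial sum through k=3: 0.0114605.
k=4: B_{8}/(8)! × [f^{(7)}(40) − f^{(7)}(7)] = −1/1209600 × (-1.73035e-11 − (-0.000642322)) = -5.31020e-10.

S_4 ≈ 0.0114605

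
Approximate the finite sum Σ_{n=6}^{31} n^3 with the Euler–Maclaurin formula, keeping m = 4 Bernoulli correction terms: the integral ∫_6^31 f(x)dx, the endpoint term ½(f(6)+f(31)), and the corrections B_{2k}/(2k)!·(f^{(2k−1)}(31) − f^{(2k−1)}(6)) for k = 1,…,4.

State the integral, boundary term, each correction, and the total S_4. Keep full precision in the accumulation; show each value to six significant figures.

S_4 ≈ 245791

Integral: ∫_6^31 x^3 dx = 230556.
½[f(6) + f(31)] = ½[216.000 + 29791.0] = 15003.5.
So far: 245560.
Order-1 term: 1/12 · (2883.00 − 108.000) = 231.250.
After k=1: 245791.
Order-2 term: −1/720 · (6.00000 − 6.00000) = 0.00000.
After k=2: 245791.
Order-3 term: 1/30240 · (0.00000 − 0.00000) = 0.00000.
After k=3: 245791.
Order-4 term: −1/1209600 · (0.00000 − 0.00000) = 0.00000.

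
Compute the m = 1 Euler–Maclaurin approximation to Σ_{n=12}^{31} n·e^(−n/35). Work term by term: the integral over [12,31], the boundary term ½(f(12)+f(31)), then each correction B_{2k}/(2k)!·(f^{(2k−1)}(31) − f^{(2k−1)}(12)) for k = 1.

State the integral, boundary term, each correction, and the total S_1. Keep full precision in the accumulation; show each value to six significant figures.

Integral: ∫_12^31 x·e^(−x/35) dx = 214.833.
Endpoint term: (f(12) + f(31))/2 = (8.51688 + 12.7850)/2 = 10.6509.
So far: 225.484.
Order-1 term: 1/12 · (0.0471337 − 0.466400) = -0.0349389.

S_1 ≈ 225.449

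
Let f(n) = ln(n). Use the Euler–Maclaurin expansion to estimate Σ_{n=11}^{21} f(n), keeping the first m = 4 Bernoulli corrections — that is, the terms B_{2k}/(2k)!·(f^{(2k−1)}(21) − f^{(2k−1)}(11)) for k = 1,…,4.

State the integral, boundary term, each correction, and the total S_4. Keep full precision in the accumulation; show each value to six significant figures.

S_4 ≈ 30.2757

∫_11^21 ln(x) dx evaluates to 27.5581.
Endpoint term: (f(11) + f(21))/2 = (2.39790 + 3.04452)/2 = 2.72121.
So far: 30.2793.
Order-1 term: 1/12 · (0.0476190 − 0.0909091) = -0.00360750.
Running total after k=1: 30.2757.
Order-2 term: −1/720 · (0.000215959 − 0.00150263) = 1.78704e-06.
Running total after k=2: 30.2757.
Order-3 term: 1/30240 · (5.87645e-06 − 0.000149021) = -4.73362e-09.
Running total after k=3: 30.2757.
Order-4 term: −1/1209600 · (3.99758e-07 − 3.69474e-05) = 3.02146e-11.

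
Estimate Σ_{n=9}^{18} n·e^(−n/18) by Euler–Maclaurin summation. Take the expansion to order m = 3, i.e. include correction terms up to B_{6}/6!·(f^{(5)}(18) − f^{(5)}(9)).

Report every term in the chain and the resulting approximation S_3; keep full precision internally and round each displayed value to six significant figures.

Integral: ∫_9^18 x·e^(−x/18) dx = 56.3880.
Endpoint term: (f(9) + f(18))/2 = (5.45878 + 6.62183)/2 = 6.04030.
Integral + boundary = 62.4283.
k=1: B_{2}/(2)! × [f^{(1)}(18) − f^{(1)}(9)] = 1/12 × (0.00000 − 0.303265) = -0.0252721.
Partial sum through k=1: 62.4031.
k=2: B_{4}/(4)! × [f^{(3)}(18) − f^{(3)}(9)] = −1/720 × (0.00227086 − 0.00468002) = 3.34606e-06.
Partial sum through k=2: 62.4031.
k=3: B_{6}/(6)! × [f^{(5)}(18) − f^{(5)}(9)] = 1/30240 × (1.40177e-05 − 2.60001e-05) = -3.96245e-10.

S_3 ≈ 62.4031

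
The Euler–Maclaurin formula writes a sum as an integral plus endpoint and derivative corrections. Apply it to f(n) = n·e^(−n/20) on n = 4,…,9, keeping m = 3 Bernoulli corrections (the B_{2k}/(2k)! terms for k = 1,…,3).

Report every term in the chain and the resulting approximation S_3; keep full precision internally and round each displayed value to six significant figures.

S_3 ≈ 27.6479

The integral term ∫_4^9 x·e^(−x/20) dx = 23.1664.
½[f(4) + f(9)] = ½[3.27492 + 5.73865] = 4.50679.
So far: 27.6732.
k=1: B_{2}/(2)! × [f^{(1)}(9) − f^{(1)}(4)] = 1/12 × (0.350695 − 0.654985) = -0.0253574.
After k=1: 27.6479.
k=2: B_{4}/(4)! × [f^{(3)}(9) − f^{(3)}(4)] = −1/720 × (0.00406488 − 0.00573112) = 2.31422e-06.
After k=2: 27.6479.
k=3: B_{6}/(6)! × [f^{(5)}(9) − f^{(5)}(4)] = 1/30240 × (1.81326e-05 − 2.45619e-05) = -2.12612e-10.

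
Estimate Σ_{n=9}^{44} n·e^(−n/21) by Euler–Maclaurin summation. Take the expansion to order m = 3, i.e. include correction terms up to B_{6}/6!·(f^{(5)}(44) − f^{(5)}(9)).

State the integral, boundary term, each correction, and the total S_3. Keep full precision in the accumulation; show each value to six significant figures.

S_3 ≈ 248.052

The integral term ∫_9^44 x·e^(−x/21) dx = 242.456.
½[f(9) + f(44)] = ½[5.86295 + 5.41380] = 5.63838.
So far: 248.094.
k=1: B_{2}/(2)! × [f^{(1)}(44) − f^{(1)}(9)] = 1/12 × (-0.134759 − 0.372251) = -0.0422508.
Running total after k=1: 248.052.
k=2: B_{4}/(4)! × [f^{(3)}(44) − f^{(3)}(9)] = −1/720 × (0.000252433 − 0.00379848) = 4.92506e-06.
Running total after k=2: 248.052.
k=3: B_{6}/(6)! × [f^{(5)}(44) − f^{(5)}(9)] = 1/30240 × (1.83774e-06 − 1.53126e-05) = -4.45597e-10.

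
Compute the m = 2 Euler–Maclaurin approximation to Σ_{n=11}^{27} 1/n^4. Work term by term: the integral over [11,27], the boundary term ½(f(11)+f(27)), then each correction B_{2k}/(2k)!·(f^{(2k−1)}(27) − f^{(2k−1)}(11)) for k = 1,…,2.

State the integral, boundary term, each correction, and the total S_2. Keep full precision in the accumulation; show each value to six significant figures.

∫_11^27 1/x^4 dx evaluates to 0.000233503.
Boundary: ½(f(11) + f(27)) = ½(6.83013e-05 + 1.88168e-06) = 3.50915e-05.
Integral + boundary = 0.000268595.
Correction k=1: B_{2}/2! · (f^{(1)}(27) − f^{(1)}(11)) = 1/12 · (-2.78767e-07 − (-2.48369e-05)) = 2.04651e-06.
Partial sum through k=1: 0.000270641.
Correction k=2: B_{4}/4! · (f^{(3)}(27) − f^{(3)}(11)) = −1/720 · (-1.14719e-08 − (-6.15790e-06)) = -8.53670e-09.

S_2 ≈ 0.000270633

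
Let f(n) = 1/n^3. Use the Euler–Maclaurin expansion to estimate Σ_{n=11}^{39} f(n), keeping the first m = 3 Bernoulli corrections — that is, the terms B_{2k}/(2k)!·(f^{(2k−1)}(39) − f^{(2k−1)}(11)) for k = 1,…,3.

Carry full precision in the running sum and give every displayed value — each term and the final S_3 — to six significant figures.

The integral term ∫_11^39 1/x^3 dx = 0.00380350.
Endpoint term: (f(11) + f(39))/2 = (0.000751315 + 1.68580e-05)/2 = 0.000384086.
So far: 0.00418759.
Correction k=1: B_{2}/2! · (f^{(1)}(39) − f^{(1)}(11)) = 1/12 · (-1.29677e-06 − (-0.000204904)) = 1.69673e-05.
Partial sum through k=1: 0.00420455.
Correction k=2: B_{4}/4! · (f^{(3)}(39) − f^{(3)}(11)) = −1/720 · (-1.70515e-08 − (-3.38684e-05)) = -4.70158e-08.
Partial sum through k=2: 0.00420451.
Correction k=3: B_{6}/6! · (f^{(5)}(39) − f^{(5)}(11)) = 1/30240 · (-4.70851e-10 − (-1.17560e-05)) = 3.88741e-10.

S_3 ≈ 0.00420451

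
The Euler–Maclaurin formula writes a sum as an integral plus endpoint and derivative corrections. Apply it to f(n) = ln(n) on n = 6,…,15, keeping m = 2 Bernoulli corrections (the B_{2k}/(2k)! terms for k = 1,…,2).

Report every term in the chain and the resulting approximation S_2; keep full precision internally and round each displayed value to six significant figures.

The integral term ∫_6^15 ln(x) dx = 20.8702.
Endpoint term: (f(6) + f(15))/2 = (1.79176 + 2.70805)/2 = 2.24990.
Integral + boundary = 23.1201.
k=1: B_{2}/(2)! × [f^{(1)}(15) − f^{(1)}(6)] = 1/12 × (0.0666667 − 0.166667) = -0.00833333.
After k=1: 23.1118.
k=2: B_{4}/(4)! × [f^{(3)}(15) − f^{(3)}(6)] = −1/720 × (0.000592593 − 0.00925926) = 1.20370e-05.

S_2 ≈ 23.1118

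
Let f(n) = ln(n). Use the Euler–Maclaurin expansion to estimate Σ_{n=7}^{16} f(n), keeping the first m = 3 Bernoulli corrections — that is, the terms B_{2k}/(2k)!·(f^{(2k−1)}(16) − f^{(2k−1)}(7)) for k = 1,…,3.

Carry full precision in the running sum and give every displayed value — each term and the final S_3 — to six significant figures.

The integral term ∫_7^16 ln(x) dx = 21.7400.
Boundary: ½(f(7) + f(16)) = ½(1.94591 + 2.77259) = 2.35925.
Integral + boundary = 24.0993.
k=1: B_{2}/(2)! × [f^{(1)}(16) − f^{(1)}(7)] = 1/12 × (0.0625000 − 0.142857) = -0.00669643.
Partial sum through k=1: 24.0926.
k=2: B_{4}/(4)! × [f^{(3)}(16) − f^{(3)}(7)] = −1/720 × (0.000488281 − 0.00583090) = 7.42031e-06.
Partial sum through k=2: 24.0926.
k=3: B_{6}/(6)! × [f^{(5)}(16) − f^{(5)}(7)] = 1/30240 × (2.28882e-05 − 0.00142798) = -4.64646e-08.

S_3 ≈ 24.0926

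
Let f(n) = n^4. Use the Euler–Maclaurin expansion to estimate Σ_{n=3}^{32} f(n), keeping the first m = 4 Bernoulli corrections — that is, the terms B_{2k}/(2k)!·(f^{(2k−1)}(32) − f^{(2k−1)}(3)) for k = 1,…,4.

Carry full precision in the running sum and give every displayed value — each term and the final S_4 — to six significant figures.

S_4 ≈ 7.24608e+06

The integral term ∫_3^32 x^4 dx = 6.71084e+06.
Endpoint term: (f(3) + f(32))/2 = (81.0000 + 1.04858e+06)/2 = 524328.
So far: 7.23517e+06.
Correction k=1: B_{2}/2! · (f^{(1)}(32) − f^{(1)}(3)) = 1/12 · (131072 − 108.000) = 10913.7.
Partial sum through k=1: 7.24608e+06.
Correction k=2: B_{4}/4! · (f^{(3)}(32) − f^{(3)}(3)) = −1/720 · (768.000 − 72.0000) = -0.966667.
Partial sum through k=2: 7.24608e+06.
Correction k=3: B_{6}/6! · (f^{(5)}(32) − f^{(5)}(3)) = 1/30240 · (0.00000 − 0.00000) = 0.00000.
Partial sum through k=3: 7.24608e+06.
Correction k=4: B_{8}/8! · (f^{(7)}(32) − f^{(7)}(3)) = −1/1209600 · (0.00000 − 0.00000) = 0.00000.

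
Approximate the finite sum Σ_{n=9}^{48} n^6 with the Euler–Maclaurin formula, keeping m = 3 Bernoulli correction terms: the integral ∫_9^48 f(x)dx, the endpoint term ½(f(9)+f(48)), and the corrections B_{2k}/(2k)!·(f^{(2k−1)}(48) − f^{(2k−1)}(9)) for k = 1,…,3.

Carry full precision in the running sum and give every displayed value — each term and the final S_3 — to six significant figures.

∫_9^48 x^6 dx evaluates to 8.38662e+10.
½[f(9) + f(48)] = ½[531441 + 1.22306e+10] = 6.11556e+09.
So far: 8.99818e+10.
Order-1 term: 1/12 · (1.52882e+09 − 354294) = 1.27372e+08.
Running total after k=1: 9.01092e+10.
Order-2 term: −1/720 · (1.32710e+07 − 87480.0) = -18310.5.
Running total after k=2: 9.01091e+10.
Order-3 term: 1/30240 · (34560.0 − 6480.00) = 0.928571.

S_3 ≈ 9.01091e+10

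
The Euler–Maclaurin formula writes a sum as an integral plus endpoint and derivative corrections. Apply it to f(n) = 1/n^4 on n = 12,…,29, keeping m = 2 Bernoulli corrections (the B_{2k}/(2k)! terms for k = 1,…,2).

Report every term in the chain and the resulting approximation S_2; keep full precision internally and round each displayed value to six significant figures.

The integral term ∫_12^29 1/x^4 dx = 0.000179234.
½[f(12) + f(29)] = ½[4.82253e-05 + 1.41387e-06] = 2.48196e-05.
Running total after boundary: 0.000204053.
Correction k=1: B_{2}/2! · (f^{(1)}(29) − f^{(1)}(12)) = 1/12 · (-1.95016e-07 − (-1.60751e-05)) = 1.32334e-06.
Partial sum through k=1: 0.000205377.
Correction k=2: B_{4}/4! · (f^{(3)}(29) − f^{(3)}(12)) = −1/720 · (-6.95657e-09 − (-3.34898e-06)) = -4.64170e-09.

S_2 ≈ 0.000205372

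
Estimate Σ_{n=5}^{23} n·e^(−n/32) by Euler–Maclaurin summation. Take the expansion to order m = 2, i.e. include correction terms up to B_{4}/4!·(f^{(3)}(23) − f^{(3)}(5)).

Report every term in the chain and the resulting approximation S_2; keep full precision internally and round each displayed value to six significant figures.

S_2 ≈ 162.668

∫_5^23 x·e^(−x/32) dx evaluates to 154.973.
Endpoint term: (f(5) + f(23))/2 = (4.27673 + 11.2093)/2 = 7.74302.
So far: 162.716.
Order-1 term: 1/12 · (0.137070 − 0.721698) = -0.0487189.
Partial sum through k=1: 162.668.
Order-2 term: −1/720 · (0.00108573 − 0.00237538) = 1.79117e-06.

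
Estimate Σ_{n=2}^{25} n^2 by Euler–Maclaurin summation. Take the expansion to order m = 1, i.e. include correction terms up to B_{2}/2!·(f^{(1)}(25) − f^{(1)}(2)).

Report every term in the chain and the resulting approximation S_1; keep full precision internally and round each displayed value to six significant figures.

S_1 ≈ 5524.00

Integral: ∫_2^25 x^2 dx = 5205.67.
Boundary: ½(f(2) + f(25)) = ½(4.00000 + 625.000) = 314.500.
Integral + boundary = 5520.17.
k=1: B_{2}/(2)! × [f^{(1)}(25) − f^{(1)}(2)] = 1/12 × (50.0000 − 4.00000) = 3.83333.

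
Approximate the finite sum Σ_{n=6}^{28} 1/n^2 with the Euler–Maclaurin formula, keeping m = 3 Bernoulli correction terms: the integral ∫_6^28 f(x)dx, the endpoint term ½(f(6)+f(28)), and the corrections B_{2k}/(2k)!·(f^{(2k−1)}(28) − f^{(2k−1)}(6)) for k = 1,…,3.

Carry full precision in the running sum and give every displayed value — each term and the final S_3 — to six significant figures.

The integral term ∫_6^28 1/x^2 dx = 0.130952.
Endpoint term: (f(6) + f(28))/2 = (0.0277778 + 0.00127551)/2 = 0.0145266.
Integral + boundary = 0.145479.
Correction k=1: B_{2}/2! · (f^{(1)}(28) − f^{(1)}(6)) = 1/12 · (-9.11079e-05 − (-0.00925926)) = 0.000764013.
After k=1: 0.146243.
Correction k=2: B_{4}/4! · (f^{(3)}(28) − f^{(3)}(6)) = −1/720 · (-1.39451e-06 − (-0.00308642)) = -4.28476e-06.
After k=2: 0.146239.
Correction k=3: B_{6}/6! · (f^{(5)}(28) − f^{(5)}(6)) = 1/30240 · (-5.33613e-08 − (-0.00257202)) = 8.50517e-08.

S_3 ≈ 0.146239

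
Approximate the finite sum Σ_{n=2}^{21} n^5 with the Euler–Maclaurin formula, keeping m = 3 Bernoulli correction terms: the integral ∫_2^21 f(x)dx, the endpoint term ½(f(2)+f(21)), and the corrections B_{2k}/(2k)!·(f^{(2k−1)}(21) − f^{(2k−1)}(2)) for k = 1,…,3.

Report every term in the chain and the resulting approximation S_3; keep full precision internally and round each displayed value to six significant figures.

S_3 ≈ 1.64174e+07

Integral: ∫_2^21 x^5 dx = 1.42943e+07.
½[f(2) + f(21)] = ½[32.0000 + 4.08410e+06] = 2.04207e+06.
Integral + boundary = 1.63364e+07.
k=1: B_{2}/(2)! × [f^{(1)}(21) − f^{(1)}(2)] = 1/12 × (972405 − 80.0000) = 81027.1.
Partial sum through k=1: 1.64174e+07.
k=2: B_{4}/(4)! × [f^{(3)}(21) − f^{(3)}(2)] = −1/720 × (26460.0 − 240.000) = -36.4167.
Partial sum through k=2: 1.64174e+07.
k=3: B_{6}/(6)! × [f^{(5)}(21) − f^{(5)}(2)] = 1/30240 × (120.000 − 120.000) = 0.00000.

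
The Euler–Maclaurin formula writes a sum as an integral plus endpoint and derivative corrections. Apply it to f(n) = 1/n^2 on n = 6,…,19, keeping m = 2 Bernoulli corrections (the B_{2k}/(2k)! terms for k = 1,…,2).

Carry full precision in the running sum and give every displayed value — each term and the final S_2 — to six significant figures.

Integral: ∫_6^19 1/x^2 dx = 0.114035.
½[f(6) + f(19)] = ½[0.0277778 + 0.00277008] = 0.0152739.
Running total after boundary: 0.129309.
Correction k=1: B_{2}/2! · (f^{(1)}(19) − f^{(1)}(6)) = 1/12 · (-0.000291588 − (-0.00925926)) = 0.000747306.
After k=1: 0.130056.
Correction k=2: B_{4}/4! · (f^{(3)}(19) − f^{(3)}(6)) = −1/720 · (-9.69267e-06 − (-0.00308642)) = -4.27323e-06.

S_2 ≈ 0.130052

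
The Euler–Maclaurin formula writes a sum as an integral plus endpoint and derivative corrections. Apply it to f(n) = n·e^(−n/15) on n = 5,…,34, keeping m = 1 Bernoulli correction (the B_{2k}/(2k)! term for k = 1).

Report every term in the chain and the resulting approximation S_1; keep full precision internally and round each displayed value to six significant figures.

S_1 ≈ 142.274

The integral term ∫_5^34 x·e^(−x/15) dx = 138.771.
Endpoint term: (f(5) + f(34))/2 = (3.58266 + 3.52434)/2 = 3.55350.
So far: 142.325.
Correction k=1: B_{2}/2! · (f^{(1)}(34) − f^{(1)}(5)) = 1/12 · (-0.131299 − 0.477688) = -0.0507489.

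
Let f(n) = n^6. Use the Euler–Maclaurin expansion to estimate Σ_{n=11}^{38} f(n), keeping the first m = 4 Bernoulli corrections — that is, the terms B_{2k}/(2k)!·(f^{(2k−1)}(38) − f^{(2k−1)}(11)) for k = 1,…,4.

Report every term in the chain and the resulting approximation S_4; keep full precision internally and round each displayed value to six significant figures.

S_4 ≈ 1.78882e+10

The integral term ∫_11^38 x^6 dx = 1.63423e+10.
½[f(11) + f(38)] = ½[1.77156e+06 + 3.01094e+09] = 1.50635e+09.
Integral + boundary = 1.78487e+10.
Order-1 term: 1/12 · (4.75411e+08 − 966306) = 3.95371e+07.
After k=1: 1.78882e+10.
Order-2 term: −1/720 · (6.58464e+06 − 159720) = -8923.50.
After k=2: 1.78882e+10.
Order-3 term: 1/30240 · (27360.0 − 7920.00) = 0.642857.
After k=3: 1.78882e+10.
Order-4 term: −1/1209600 · (0.00000 − 0.00000) = 0.00000.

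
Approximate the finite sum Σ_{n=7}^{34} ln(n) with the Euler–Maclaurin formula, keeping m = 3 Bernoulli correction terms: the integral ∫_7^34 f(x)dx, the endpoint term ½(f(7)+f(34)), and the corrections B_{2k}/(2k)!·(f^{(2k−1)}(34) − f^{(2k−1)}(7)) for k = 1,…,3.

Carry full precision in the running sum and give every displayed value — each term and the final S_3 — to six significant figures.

S_3 ≈ 82.0016

∫_7^34 ln(x) dx evaluates to 79.2749.
Endpoint term: (f(7) + f(34))/2 = (1.94591 + 3.52636)/2 = 2.73614.
Running total after boundary: 82.0110.
Order-1 term: 1/12 · (0.0294118 − 0.142857) = -0.00945378.
After k=1: 82.0016.
Order-2 term: −1/720 · (5.08854e-05 − 0.00583090) = 8.02780e-06.
After k=2: 82.0016.
Order-3 term: 1/30240 · (5.28222e-07 − 0.00142798) = -4.72040e-08.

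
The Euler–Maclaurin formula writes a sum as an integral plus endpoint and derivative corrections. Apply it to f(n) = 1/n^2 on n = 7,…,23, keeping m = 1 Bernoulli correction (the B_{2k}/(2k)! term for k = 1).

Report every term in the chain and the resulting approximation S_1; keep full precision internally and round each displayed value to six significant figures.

S_1 ≈ 0.111000

The integral term ∫_7^23 1/x^2 dx = 0.0993789.
Endpoint term: (f(7) + f(23))/2 = (0.0204082 + 0.00189036)/2 = 0.0111493.
Running total after boundary: 0.110528.
Order-1 term: 1/12 · (-0.000164379 − (-0.00583090)) = 0.000472210.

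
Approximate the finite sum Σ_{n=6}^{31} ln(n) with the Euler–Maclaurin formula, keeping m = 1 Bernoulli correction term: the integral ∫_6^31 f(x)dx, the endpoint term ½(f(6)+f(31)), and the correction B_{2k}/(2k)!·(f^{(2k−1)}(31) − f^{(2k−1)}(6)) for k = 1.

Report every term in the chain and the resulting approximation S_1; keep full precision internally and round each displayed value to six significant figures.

S_1 ≈ 73.3047

The integral term ∫_6^31 ln(x) dx = 70.7030.
Endpoint term: (f(6) + f(31))/2 = (1.79176 + 3.43399)/2 = 2.61287.
So far: 73.3159.
Correction k=1: B_{2}/2! · (f^{(1)}(31) − f^{(1)}(6)) = 1/12 · (0.0322581 − 0.166667) = -0.0112007.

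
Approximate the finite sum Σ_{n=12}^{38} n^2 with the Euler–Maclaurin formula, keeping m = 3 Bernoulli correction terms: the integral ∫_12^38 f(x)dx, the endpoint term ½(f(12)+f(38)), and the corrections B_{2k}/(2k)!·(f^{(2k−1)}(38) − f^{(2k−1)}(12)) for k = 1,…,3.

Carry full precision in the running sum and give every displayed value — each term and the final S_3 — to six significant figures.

S_3 ≈ 18513.0

Integral: ∫_12^38 x^2 dx = 17714.7.
½[f(12) + f(38)] = ½[144.000 + 1444.00] = 794.000.
Running total after boundary: 18508.7.
Order-1 term: 1/12 · (76.0000 − 24.0000) = 4.33333.
Partial sum through k=1: 18513.0.
Order-2 term: −1/720 · (0.00000 − 0.00000) = 0.00000.
Partial sum through k=2: 18513.0.
Order-3 term: 1/30240 · (0.00000 − 0.00000) = 0.00000.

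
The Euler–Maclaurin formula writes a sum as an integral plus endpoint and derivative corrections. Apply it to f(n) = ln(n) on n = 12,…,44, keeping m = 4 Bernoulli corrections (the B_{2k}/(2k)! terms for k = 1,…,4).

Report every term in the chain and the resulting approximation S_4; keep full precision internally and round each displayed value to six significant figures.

The integral term ∫_12^44 ln(x) dx = 104.685.
½[f(12) + f(44)] = ½[2.48491 + 3.78419] = 3.13455.
Integral + boundary = 107.820.
Correction k=1: B_{2}/2! · (f^{(1)}(44) − f^{(1)}(12)) = 1/12 · (0.0227273 − 0.0833333) = -0.00505051.
Partial sum through k=1: 107.815.
Correction k=2: B_{4}/4! · (f^{(3)}(44) − f^{(3)}(12)) = −1/720 · (2.34786e-05 − 0.00115741) = 1.57490e-06.
Partial sum through k=2: 107.815.
Correction k=3: B_{6}/6! · (f^{(5)}(44) − f^{(5)}(12)) = 1/30240 · (1.45528e-07 − 9.64506e-05) = -3.18469e-09.
Partial sum through k=3: 107.815.
Correction k=4: B_{8}/8! · (f^{(7)}(44) − f^{(7)}(12)) = −1/1209600 · (2.25509e-09 − 2.00939e-05) = 1.66101e-11.

S_4 ≈ 107.815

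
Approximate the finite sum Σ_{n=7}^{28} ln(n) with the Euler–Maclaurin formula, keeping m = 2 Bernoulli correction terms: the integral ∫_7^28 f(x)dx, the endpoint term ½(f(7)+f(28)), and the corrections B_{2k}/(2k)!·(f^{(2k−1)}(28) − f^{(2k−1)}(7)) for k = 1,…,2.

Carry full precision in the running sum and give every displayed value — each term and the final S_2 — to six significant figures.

Integral: ∫_7^28 ln(x) dx = 58.6804.
Boundary: ½(f(7) + f(28)) = ½(1.94591 + 3.33220) = 2.63906.
So far: 61.3194.
k=1: B_{2}/(2)! × [f^{(1)}(28) − f^{(1)}(7)] = 1/12 × (0.0357143 − 0.142857) = -0.00892857.
After k=1: 61.3105.
k=2: B_{4}/(4)! × [f^{(3)}(28) − f^{(3)}(7)] = −1/720 × (9.11079e-05 − 0.00583090) = 7.97194e-06.

S_2 ≈ 61.3105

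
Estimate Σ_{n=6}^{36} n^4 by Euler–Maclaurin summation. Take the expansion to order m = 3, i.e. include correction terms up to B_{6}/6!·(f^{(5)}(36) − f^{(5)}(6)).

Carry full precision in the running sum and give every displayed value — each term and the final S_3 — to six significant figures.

Integral: ∫_6^36 x^4 dx = 1.20917e+07.
Endpoint term: (f(6) + f(36))/2 = (1296.00 + 1.67962e+06)/2 = 840456.
Integral + boundary = 1.29321e+07.
k=1: B_{2}/(2)! × [f^{(1)}(36) − f^{(1)}(6)] = 1/12 × (186624 − 864.000) = 15480.0.
After k=1: 1.29476e+07.
k=2: B_{4}/(4)! × [f^{(3)}(36) − f^{(3)}(6)] = −1/720 × (864.000 − 144.000) = -1.00000.
After k=2: 1.29476e+07.
k=3: B_{6}/(6)! × [f^{(5)}(36) − f^{(5)}(6)] = 1/30240 × (0.00000 − 0.00000) = 0.00000.

S_3 ≈ 1.29476e+07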